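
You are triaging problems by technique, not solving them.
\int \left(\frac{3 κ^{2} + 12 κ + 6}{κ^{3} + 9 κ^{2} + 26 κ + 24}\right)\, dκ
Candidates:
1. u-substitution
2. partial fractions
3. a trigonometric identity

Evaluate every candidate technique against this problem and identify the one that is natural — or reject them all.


Verdict: partial fractions — once κ^{3} + 9 κ^{2} + 26 κ + 24 is factored, each root contributes a simple-fraction term; integrate them one at a time.
- u-substitution — no subexpression of the integrand pairs with its own derivative as a factor — individual terms may offer their own substitutions, but any change of variable covering the whole integral would have to be constructed from outside the expression.
- partial fractions — applies; the problem has the shape this method handles.
- a trigonometric identity — there is no trigonometric structure at all — the integrand carries no sine or cosine to rewrite.


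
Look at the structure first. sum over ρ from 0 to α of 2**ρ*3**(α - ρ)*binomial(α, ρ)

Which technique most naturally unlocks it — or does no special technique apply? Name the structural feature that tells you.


Technique: the binomial theorem — the binomial coefficients weight matched powers of 2 and 3, which is exactly the expansion of a binomial power.


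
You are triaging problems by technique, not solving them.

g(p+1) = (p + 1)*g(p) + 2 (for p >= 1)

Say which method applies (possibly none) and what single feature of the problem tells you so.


Best approach: a summation factor — it is first-order linear but the coefficient p + 1 depends on the index, so multiply through by a summation factor to telescope it.


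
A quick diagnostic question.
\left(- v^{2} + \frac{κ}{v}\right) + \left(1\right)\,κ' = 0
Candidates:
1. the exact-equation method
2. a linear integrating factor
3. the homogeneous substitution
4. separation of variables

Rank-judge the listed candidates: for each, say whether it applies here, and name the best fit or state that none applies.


Technique: a linear integrating factor — linear in the unknown with genuine forcing: multiply through by the exponential of the integrated coefficient and the left side closes into one derivative.
- the exact-equation method: the mixed partial derivatives differ, so the left side is not a total differential.
- a linear integrating factor — a fit — the right tool for this form.
- the homogeneous substitution: the ratio of the variables does not determine the slope.
- separation of variables: no division isolates the independent variable from the unknown.


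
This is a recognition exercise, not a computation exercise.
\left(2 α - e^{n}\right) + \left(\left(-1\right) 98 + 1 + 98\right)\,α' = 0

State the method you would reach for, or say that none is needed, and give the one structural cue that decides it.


Diagnosis: a linear integrating factor — linear in the unknown with genuine forcing: multiply through by the exponential of the integrated coefficient and the left side closes into one derivative.


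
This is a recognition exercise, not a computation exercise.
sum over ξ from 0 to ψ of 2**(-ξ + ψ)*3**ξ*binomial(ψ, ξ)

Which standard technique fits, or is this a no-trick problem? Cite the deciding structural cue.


Verdict: the binomial theorem — binomial coefficients against complementary powers of 3 and 2: recognize the binomial expansion and resum.


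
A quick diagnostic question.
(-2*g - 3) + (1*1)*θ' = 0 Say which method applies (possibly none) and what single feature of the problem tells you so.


Verdict: no special technique — the slope is a function of g alone, so integrate both sides directly.


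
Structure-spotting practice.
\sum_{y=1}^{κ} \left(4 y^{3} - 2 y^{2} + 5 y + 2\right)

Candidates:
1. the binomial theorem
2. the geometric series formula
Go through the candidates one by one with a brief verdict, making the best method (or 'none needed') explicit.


Verdict: no special technique — every summand is a constant multiple of a power of y — apply the standard power-sum identities one degree at a time.
- the binomial theorem — no binomial coefficients pair up with complementary powers here.
- the geometric series formula — the term-to-term ratio changes with the index, so the geometric formula cannot close it.


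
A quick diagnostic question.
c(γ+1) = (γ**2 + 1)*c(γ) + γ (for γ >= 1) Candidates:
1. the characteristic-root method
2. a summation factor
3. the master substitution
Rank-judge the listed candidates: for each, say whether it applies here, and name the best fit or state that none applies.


Verdict: a summation factor — because the multiplier γ**2 + 1 is index-dependent, divide through by its running product and sum the resulting differences.
- the characteristic-root method: the coefficients vary with the index, breaking the constant-coefficient structure the method needs.
- a summation factor: yes, a natural case for it.
- the master substitution: there is no divide-the-index recursive argument.


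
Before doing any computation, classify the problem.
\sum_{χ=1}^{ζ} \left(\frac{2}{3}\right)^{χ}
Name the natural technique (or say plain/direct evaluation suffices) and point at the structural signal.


Verdict: the geometric series formula — check a ratio of consecutive terms: it is \frac{2}{3}, independent of the index, so the geometric formula closes the sum.


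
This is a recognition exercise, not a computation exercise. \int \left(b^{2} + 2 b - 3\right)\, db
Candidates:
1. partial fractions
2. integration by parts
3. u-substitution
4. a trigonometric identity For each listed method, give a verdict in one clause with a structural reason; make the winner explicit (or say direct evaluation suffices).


Method: no special technique — a term-by-term power-rule job in b; no substitution or rearrangement earns its keep here.
- partial fractions — the expression is not a ratio of polynomials that decomposes further.
- integration by parts: parts would only shuffle a directly integrable integrand.
- u-substitution: no substitution does more than relabel what direct integration already handles.
- a trigonometric identity — no sine or cosine appears, so there is nothing for a trigonometric identity to act on.


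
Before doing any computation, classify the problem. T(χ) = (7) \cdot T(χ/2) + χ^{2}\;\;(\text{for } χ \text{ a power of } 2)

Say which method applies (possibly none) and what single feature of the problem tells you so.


Verdict: the master substitution — the argument contracts 2-fold per step: reindex χ exponentially and solve the linear recurrence in the new index.


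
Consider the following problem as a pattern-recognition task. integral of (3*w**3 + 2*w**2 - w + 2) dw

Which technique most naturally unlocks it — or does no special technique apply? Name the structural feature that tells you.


Technique: no special technique — the integrand is a sum of constant multiples of powers of w — integrate term by term.


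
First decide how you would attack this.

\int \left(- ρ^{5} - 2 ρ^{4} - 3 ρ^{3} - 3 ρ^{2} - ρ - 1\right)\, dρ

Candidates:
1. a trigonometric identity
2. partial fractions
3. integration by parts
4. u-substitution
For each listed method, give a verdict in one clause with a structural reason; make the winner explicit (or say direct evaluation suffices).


Method: no special technique — nothing composite, nothing rational, nothing trigonometric — each constant-multiple power of ρ integrates by the power rule alone.
- a trigonometric identity: with no trigonometric functions present, identity rewriting has no target.
- partial fractions — there is no rational-function structure to decompose.
- integration by parts: splitting off a factor buys nothing — the integrand integrates directly without parts.
- u-substitution — any workable substitution here is cosmetic — the integrand is already in directly integrable form.


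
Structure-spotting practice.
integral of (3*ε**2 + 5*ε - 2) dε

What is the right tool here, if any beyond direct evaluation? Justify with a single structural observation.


Verdict: no special technique — every term is a constant multiple of a power of ε; term-wise power-rule integration needs no preliminary transformation.


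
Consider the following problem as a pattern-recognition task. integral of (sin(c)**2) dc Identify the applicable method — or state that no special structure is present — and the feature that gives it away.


Technique: a trigonometric identity — an even power like sin(c)**2 flattens under the half-angle identity into first-degree cosines you can integrate directly.


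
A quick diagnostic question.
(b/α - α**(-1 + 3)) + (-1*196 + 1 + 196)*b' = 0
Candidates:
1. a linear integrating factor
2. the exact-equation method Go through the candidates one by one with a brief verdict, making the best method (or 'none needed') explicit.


Diagnosis: a linear integrating factor — linear in the unknown with genuine forcing: multiply through by the exponential of the integrated coefficient and the left side closes into one derivative.
- a linear integrating factor — yes, a natural case for it.
- the exact-equation method: the cross partial derivatives disagree, so no single potential exists.


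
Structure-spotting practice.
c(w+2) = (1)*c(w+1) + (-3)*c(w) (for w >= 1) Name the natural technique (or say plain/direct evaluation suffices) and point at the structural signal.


Best approach: the characteristic-root method — constant coefficients and linearity mean the ansatz r^w reduces it to solving the characteristic polynomial.


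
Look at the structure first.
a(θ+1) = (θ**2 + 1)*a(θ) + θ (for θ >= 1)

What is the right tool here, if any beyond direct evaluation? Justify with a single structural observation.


Verdict: a summation factor — one step of memory with a weight θ**2 + 1 that changes as the index grows — the summation-factor construction is built for this.


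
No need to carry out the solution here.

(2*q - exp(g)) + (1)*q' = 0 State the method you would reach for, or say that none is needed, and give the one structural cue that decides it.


Verdict: a linear integrating factor — arrange it as q' + 2·q = (the forcing term) and the integrating factor does the rest.


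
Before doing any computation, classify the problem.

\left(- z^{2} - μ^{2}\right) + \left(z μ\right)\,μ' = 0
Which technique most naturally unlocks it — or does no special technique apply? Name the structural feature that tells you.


Verdict: the homogeneous substitution — the slope is degree-zero homogeneous: the ratio substitution v = μ/z collapses it. A Bernoulli substitution is a fair alternative on this equation directly; the homogeneous reading takes it as given.


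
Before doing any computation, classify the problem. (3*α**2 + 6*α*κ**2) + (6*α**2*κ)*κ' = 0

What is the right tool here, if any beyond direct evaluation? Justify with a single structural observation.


Verdict: the exact-equation method — the compatibility test passes: the κ-derivative of 3*α**2 + 6*α*κ**2 matches the α-derivative of 6*α**2*κ, so integrate a potential.


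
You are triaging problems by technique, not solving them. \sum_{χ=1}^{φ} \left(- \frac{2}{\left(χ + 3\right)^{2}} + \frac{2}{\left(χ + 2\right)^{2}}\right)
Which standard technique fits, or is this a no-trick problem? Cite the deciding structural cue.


Diagnosis: telescoping — consecutive terms evaluate one function at adjacent indices (\frac{2}{\left(χ + 2\right)^{2}} is its current value): one term's tail is the next term's head, so the chain collapses.


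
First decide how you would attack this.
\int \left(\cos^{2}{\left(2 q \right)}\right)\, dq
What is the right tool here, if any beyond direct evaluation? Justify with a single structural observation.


Verdict: a trigonometric identity — an even power like \cos^{2}{\left(2 q \right)} flattens under the half-angle identity into first-degree cosines you can integrate directly.


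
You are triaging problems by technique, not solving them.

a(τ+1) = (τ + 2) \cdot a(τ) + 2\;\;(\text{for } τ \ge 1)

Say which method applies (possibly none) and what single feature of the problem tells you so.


Diagnosis: a summation factor — first-order linear but the coefficient τ + 2 moves with the index — divide by the cumulative product and telescope.


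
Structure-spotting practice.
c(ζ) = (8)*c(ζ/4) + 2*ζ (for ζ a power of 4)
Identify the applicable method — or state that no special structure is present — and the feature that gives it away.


Verdict: the master substitution — treat m = log base 4 of ζ as the new clock: one recursion step advances m by one while ζ scales by 4.


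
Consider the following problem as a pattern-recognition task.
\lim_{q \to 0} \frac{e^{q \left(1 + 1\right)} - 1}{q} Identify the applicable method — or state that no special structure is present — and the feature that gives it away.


Method: l'Hôpital's rule (0/0) — both numerator and denominator vanish at 0: the genuine 0/0 indeterminate that l'Hôpital exists for. One could equally expand both pieces locally and compare leading terms; the rule does that in one stroke.


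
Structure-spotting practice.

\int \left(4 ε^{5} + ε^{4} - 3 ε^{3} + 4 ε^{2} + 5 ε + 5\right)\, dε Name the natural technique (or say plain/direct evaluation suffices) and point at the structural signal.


Diagnosis: no special technique — a term-by-term power-rule job in ε; no substitution or rearrangement earns its keep here.


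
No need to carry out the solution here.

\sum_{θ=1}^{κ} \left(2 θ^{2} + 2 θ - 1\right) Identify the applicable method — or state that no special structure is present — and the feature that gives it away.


Best approach: no special technique — the summand is a plain polynomial in θ (expanding first if it arrives factored); standard power-sum formulas evaluate it term by term.


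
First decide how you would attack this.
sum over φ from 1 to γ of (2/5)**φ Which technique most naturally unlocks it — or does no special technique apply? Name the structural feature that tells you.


Diagnosis: the geometric series formula — each term is 2/5 times the previous one, so the geometric-series formula applies directly.


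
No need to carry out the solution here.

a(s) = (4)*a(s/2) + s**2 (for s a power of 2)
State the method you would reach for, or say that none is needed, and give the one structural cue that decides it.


Technique: the master substitution — the argument s/2 divides the index by 2; the standard s = 2^m substitution converts it to a constant-shift recurrence.


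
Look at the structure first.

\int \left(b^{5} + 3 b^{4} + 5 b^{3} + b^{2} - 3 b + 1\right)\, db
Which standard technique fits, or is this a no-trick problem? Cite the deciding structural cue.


Diagnosis: no special technique — a term-by-term power-rule job in b; no substitution or rearrangement earns its keep here.


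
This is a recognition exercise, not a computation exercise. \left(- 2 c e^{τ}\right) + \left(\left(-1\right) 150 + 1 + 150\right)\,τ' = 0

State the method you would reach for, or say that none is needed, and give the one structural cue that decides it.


Diagnosis: separation of variables — separating collects all τ-dependence with the derivative and leaves all c-dependence opposite: variables separate.


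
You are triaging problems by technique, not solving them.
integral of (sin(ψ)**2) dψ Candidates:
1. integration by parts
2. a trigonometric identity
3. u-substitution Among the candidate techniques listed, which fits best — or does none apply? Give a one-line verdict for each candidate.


Technique: a trigonometric identity — an even power like sin(ψ)**2 flattens under the half-angle identity into first-degree cosines you can integrate directly.
- integration by parts — not the fit here: there is no polynomial factor to ladder down — parts can still close the trigonometric product by recursion, though the identity rewrite is the direct route.
- a trigonometric identity: applies; the problem has the shape this method handles.
- u-substitution — no subexpression of the integrand serves as a whole-integral substitution inner — individual terms may offer their own, but none carries its derivative as a factor of the full integrand; a working change of variable would have to be constructed from outside the expression.


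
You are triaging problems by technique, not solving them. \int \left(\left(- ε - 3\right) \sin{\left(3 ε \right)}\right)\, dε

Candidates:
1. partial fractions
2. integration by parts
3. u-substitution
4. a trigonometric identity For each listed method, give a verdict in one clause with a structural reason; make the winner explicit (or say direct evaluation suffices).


Verdict: integration by parts — the integrand splits as - ε - 3 times \sin{\left(3 ε \right)} — repeatedly differentiating the polynomial part kills it, which is the parts ladder.
- partial fractions — the expression is not a ratio of polynomials that decomposes further.
- integration by parts: applicable, and directly so.
- u-substitution: no subexpression of the integrand serves as a whole-integral substitution inner — individual terms may offer their own, but none carries its derivative as a factor of the full integrand; a working change of variable would have to be constructed from outside the expression.
- a trigonometric identity: no identity rewrites this into an easier trigonometric form.


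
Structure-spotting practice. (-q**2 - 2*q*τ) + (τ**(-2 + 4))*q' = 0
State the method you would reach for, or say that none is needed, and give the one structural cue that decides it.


Method: the homogeneous substitution — the slope's numerator and denominator share total degree; set v = q/τ and the equation drops to separable form. A Bernoulli rewrite works here as the equation stands — the homogeneous substitution is the more immediate reading.


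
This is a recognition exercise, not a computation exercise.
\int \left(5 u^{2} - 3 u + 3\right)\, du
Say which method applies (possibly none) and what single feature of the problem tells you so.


Verdict: no special technique — scan for structure and find none: constant multiples of powers of u, integrate directly.


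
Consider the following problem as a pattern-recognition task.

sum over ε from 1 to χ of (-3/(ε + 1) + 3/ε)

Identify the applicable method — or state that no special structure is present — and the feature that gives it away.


Best approach: telescoping — consecutive terms evaluate one function at adjacent indices (3/ε is its current value): one term's tail is the next term's head, so the chain collapses.


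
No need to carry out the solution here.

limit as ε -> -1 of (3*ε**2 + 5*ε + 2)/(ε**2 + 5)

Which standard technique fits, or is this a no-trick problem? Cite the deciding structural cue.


Method: no special technique — nothing blocks direct substitution at -1: plug in and finish.


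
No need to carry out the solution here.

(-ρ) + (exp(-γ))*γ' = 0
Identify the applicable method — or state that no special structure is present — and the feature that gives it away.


Technique: separation of variables — solved for the derivative, the right side splits multiplicatively into a function of each variable alone — divide and integrate each side. An exactness check succeeds on this form as well — separation and the potential function arrive at the same answer, separation more directly.


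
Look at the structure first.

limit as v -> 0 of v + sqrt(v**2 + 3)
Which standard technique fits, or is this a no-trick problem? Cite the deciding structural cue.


Diagnosis: no special technique — no denominator vanishes and nothing blows up at 0: direct substitution is the whole computation.


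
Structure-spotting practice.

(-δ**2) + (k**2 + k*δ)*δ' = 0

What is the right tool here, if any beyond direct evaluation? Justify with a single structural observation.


Technique: the homogeneous substitution — the slope is degree-zero homogeneous: the ratio substitution v = δ/k collapses it. This can also be massaged into Bernoulli form (the roles of the variables may need exchanging); the homogeneous substitution avoids that setup.


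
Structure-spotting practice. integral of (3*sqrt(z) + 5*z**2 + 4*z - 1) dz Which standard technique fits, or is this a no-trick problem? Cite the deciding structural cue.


Technique: no special technique — nothing composite, nothing rational, nothing trigonometric — each constant-multiple power of z integrates by the power rule alone.


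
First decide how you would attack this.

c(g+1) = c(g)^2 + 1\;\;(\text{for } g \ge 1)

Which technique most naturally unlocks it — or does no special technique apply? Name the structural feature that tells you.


Technique: no special technique — the recurrence is nonlinear in the sequence values; study it directly, no linear machinery applies.


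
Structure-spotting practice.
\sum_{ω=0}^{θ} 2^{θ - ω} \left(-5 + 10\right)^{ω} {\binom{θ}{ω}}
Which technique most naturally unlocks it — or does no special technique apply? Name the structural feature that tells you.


Method: the binomial theorem — the binomial coefficients weight matched powers of (-5 + 10) and 2, which is exactly the expansion of a binomial power.


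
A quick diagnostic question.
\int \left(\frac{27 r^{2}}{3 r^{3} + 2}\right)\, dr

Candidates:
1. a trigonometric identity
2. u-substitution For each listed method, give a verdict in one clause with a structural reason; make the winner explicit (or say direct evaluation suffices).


Technique: u-substitution — set u = 3 r^{3} + 2: a constant multiple of its derivative, namely 27 r^{2}, is present as a factor once the integrand is collected, so the du is sitting there waiting.
- a trigonometric identity: no sine or cosine appears, so there is nothing for a trigonometric identity to act on.
- u-substitution — yes, a natural case for it.


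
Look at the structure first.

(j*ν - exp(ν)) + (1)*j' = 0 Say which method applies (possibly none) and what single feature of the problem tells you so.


Verdict: a linear integrating factor — the equation is linear in j with coefficient ν; multiplying by the integrating factor exp(∫ν) makes the left side a perfect derivative.


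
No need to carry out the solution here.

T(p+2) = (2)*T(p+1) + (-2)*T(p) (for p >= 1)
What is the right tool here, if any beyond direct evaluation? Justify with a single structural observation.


Method: the characteristic-root method — every coefficient is a fixed number and the forcing is zero — substitute r^p and read off the root equation.


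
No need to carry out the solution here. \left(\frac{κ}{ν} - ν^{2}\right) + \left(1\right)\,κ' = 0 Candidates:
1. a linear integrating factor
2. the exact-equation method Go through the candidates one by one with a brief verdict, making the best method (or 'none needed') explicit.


Best approach: a linear integrating factor — the unknown enters only to the first power against a nonzero forcing term — the integrating-factor template applies directly.
- a linear integrating factor: applicable, and directly so.
- the exact-equation method: the mixed partial derivatives differ, so the left side is not a total differential.


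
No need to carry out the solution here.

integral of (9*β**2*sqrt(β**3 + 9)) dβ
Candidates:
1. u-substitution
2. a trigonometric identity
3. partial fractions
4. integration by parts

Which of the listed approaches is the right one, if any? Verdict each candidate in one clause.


Technique: u-substitution — the only nontrivial dependence routes through β**3 + 9, whose derivative supplies the leftover factor up to a constant multiple — u = β**3 + 9 flattens it.
- u-substitution: yes, a natural case for it.
- a trigonometric identity: with no trigonometric functions present, identity rewriting has no target.
- partial fractions — there is no rational-function structure to decompose.
- integration by parts: the non-polynomial partner is not one of the parts kernels — exp, sine, or cosine with a degree-1 argument, or a logarithm.


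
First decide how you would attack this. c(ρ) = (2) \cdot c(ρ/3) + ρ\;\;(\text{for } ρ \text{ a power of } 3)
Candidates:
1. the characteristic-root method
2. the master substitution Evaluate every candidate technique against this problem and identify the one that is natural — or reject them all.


Method: the master substitution — the argument contracts 3-fold per step: reindex ρ exponentially and solve the linear recurrence in the new index.
- the characteristic-root method: the recursion divides its index rather than shifting it — outside the constant-shift family the root method covers.
- the master substitution — yes — fits the structure here.


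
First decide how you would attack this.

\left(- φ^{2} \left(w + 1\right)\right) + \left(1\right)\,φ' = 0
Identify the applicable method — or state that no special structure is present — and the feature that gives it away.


Method: separation of variables — solved for the derivative, the right side factors as w + 1 times φ^{2} — all w-dependence separates from all φ-dependence.


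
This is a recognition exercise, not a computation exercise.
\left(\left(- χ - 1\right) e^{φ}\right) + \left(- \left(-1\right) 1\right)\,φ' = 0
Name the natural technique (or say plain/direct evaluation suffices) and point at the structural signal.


Diagnosis: separation of variables — separating collects all φ-dependence with the derivative and leaves all χ-dependence opposite: variables separate.


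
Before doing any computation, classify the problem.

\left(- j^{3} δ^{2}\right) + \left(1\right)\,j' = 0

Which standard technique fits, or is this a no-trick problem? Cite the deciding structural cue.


Verdict: separation of variables — separating collects all j-dependence with the derivative and leaves all δ-dependence opposite: variables separate.


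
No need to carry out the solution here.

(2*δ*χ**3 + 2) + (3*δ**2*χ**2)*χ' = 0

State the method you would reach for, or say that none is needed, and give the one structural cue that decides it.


Verdict: the exact-equation method — d/dχ of 2*δ*χ**3 + 2 equals d/dδ of 3*δ**2*χ**2: the form is a total differential of one potential — integrate it exactly.


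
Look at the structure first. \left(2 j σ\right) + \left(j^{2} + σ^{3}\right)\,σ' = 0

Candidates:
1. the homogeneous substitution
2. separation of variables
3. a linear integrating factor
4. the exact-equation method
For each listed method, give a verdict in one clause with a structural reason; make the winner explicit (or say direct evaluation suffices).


Technique: the exact-equation method — the mixed-partials test passes for 2 j σ and j^{2} + σ^{3}, so a potential function exists as presented.
- the homogeneous substitution: the ratio of the variables does not determine the slope.
- separation of variables: no algebra isolates the independent variable on one side and the unknown on the other.
- a linear integrating factor — the unknown enters nonlinearly (through a power, a denominator, or a transcendental function), which the linear integrating-factor recipe cannot absorb as-is — any repair would come from a preliminary substitution, not the factor.
- the exact-equation method: applies; the problem has the shape this method handles.


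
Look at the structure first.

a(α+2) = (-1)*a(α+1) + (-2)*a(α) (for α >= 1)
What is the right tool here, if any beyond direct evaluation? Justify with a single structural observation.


Best approach: the characteristic-root method — no index-dependence in the weights and nothing inhomogeneous: classic characteristic-equation setup.


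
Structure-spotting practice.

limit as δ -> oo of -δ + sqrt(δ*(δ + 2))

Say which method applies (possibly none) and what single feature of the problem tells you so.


Method: conjugate multiplication — two divergent pieces with a minus sign between them and a radical in the mix: rationalize sqrt(δ*(δ + 2)) - δ before any limit law applies.


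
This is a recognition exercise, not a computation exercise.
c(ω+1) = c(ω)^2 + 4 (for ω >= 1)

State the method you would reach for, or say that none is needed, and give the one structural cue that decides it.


Method: no special technique — the unknown sequence enters the update nonlinearly, so no linear method fits the recurrence as written — direct iteration remains.


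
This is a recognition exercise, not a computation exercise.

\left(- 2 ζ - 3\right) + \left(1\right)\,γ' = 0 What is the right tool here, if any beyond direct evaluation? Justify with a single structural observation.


Verdict: no special technique — solved for the derivative, no γ appears — this is antidifferentiation in ζ wearing ODE clothing.


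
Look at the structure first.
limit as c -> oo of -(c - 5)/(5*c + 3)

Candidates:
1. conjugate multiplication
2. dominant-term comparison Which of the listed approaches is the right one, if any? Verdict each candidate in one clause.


Verdict: dominant-term comparison — at large c only the top-degree terms survive; compare the leading terms and the limit falls out.
- conjugate multiplication: the conjugate move applies to radical differences, which this is not.
- dominant-term comparison: a fit — the right tool for this form.


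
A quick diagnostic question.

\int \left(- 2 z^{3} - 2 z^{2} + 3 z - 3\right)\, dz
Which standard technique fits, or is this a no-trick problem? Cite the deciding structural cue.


Verdict: no special technique — scan for structure and find none: constant multiples of powers of z, integrate directly.


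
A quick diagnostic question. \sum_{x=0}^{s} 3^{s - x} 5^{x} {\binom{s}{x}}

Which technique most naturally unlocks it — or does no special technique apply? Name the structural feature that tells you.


Method: the binomial theorem — terms weighting {\binom{s}{x}} against matched powers of 5 and 3 reassemble into (5 + 3)^s by the binomial theorem.


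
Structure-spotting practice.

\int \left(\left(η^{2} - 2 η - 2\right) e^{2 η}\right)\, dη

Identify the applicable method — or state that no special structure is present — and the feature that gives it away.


Technique: integration by parts — the integrand splits as η^{2} - 2 η - 2 times e^{2 η} — repeatedly differentiating the polynomial part kills it, which is the parts ladder.


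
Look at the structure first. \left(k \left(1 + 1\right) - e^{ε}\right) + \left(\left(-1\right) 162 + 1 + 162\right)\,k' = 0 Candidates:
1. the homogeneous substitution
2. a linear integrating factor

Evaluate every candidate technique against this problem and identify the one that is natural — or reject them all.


Technique: a linear integrating factor — linear in the unknown with genuine forcing: multiply through by the exponential of the integrated coefficient and the left side closes into one derivative.
- the homogeneous substitution: the ratio of the variables does not determine the slope.
- a linear integrating factor — applicable, and directly so.


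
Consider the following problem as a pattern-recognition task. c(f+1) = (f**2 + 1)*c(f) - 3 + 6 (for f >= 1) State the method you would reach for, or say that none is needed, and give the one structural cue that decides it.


Best approach: a summation factor — an index-dependent multiplier f**2 + 1 rules out characteristic roots; a summation factor converts it to a pure difference.


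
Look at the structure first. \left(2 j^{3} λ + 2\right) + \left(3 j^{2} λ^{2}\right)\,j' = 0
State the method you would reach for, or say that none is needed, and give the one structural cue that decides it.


Best approach: the exact-equation method — take the mixed partials of 2 j^{3} λ + 2 and 3 j^{2} λ^{2}: they are equal, which certifies an exact differential.


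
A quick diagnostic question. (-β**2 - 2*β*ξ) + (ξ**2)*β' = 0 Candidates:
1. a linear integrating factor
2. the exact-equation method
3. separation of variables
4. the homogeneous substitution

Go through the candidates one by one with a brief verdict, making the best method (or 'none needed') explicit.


Method: the homogeneous substitution — the slope's numerator and denominator share total degree; set v = β/ξ and the equation drops to separable form. This doubles as a Bernoulli equation in the unknown as written; the homogeneous route needs no setup at all.
- a linear integrating factor — the unknown enters nonlinearly (through a power, a denominator, or a transcendental function), which the linear integrating-factor recipe cannot absorb as-is — any repair would come from a preliminary substitution, not the factor.
- the exact-equation method: the cross partial derivatives disagree, so no single potential exists.
- separation of variables — no algebra isolates the independent variable on one side and the unknown on the other.
- the homogeneous substitution — a fit — the right tool for this form.


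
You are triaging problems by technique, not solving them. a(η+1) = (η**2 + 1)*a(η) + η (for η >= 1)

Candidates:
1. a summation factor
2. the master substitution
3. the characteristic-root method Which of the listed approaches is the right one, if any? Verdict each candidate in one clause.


Verdict: a summation factor — with the index-dependent coefficient η**2 + 1, dividing by the cumulative product turns the left side into a pure difference.
- a summation factor: applies; the problem has the shape this method handles.
- the master substitution — with no divided-index recursive call, reindexing by powers of a base buys nothing.
- the characteristic-root method — the coefficients change with the index, which the root method cannot absorb.


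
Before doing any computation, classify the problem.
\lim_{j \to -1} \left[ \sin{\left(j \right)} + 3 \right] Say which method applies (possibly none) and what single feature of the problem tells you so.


Best approach: no special technique — no vanishing denominator and no indeterminate clash at the point — evaluation is immediate.


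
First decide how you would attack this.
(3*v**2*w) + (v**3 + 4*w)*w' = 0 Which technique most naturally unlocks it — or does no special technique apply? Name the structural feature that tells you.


Best approach: the exact-equation method — because the two cross partials coincide, the form is conservative as written — recover its potential in (v, w).


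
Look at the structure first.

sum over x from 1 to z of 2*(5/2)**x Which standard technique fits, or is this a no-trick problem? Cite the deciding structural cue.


Diagnosis: the geometric series formula — term-over-term division gives 5/2 every time — index-free ratio, geometric sum formula applies.


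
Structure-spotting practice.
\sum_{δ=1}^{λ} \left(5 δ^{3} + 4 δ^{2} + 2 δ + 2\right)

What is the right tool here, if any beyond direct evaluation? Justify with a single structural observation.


Method: no special technique — with only polynomial terms in δ present, the classical sum-of-powers identities are all you need.


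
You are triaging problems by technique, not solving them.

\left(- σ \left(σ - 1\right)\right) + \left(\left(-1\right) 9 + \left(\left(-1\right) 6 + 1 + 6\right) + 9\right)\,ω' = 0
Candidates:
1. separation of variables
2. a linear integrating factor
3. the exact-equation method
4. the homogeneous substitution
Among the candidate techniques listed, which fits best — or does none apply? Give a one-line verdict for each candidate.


Verdict: no special technique — solved for the derivative, ω never appears on the right — this is a direct integration in σ, not a differential-equations problem at heart.
- separation of variables — any separation here is vacuous (nothing depends on the unknown); direct integration is the honest label.
- a linear integrating factor: with the unknown absent the integrating factor is a formality; direct integration is the working structure.
- the exact-equation method — the unknown never enters the equation — exactness holds emptily, with nothing for the method to add.
- the homogeneous substitution — the ratio of the variables does not determine the slope.


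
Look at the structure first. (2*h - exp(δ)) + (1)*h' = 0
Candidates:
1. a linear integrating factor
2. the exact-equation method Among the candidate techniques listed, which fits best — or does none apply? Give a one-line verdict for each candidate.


Diagnosis: a linear integrating factor — h enters only linearly with coefficient 2; multiply by exp of the integral of 2 and the left side becomes one derivative.
- a linear integrating factor — yes — fits the structure here.
- the exact-equation method: the cross partial derivatives disagree, so no single potential exists.


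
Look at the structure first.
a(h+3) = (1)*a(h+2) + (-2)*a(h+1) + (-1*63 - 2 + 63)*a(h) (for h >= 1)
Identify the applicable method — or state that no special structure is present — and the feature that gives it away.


Best approach: the characteristic-root method — fixed numeric weights on consecutive terms and no forcing term added: the root method in its home territory.


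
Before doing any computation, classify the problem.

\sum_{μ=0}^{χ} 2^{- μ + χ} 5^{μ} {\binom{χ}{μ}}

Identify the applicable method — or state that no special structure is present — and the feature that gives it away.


Method: the binomial theorem — the summand is term μ of a binomial expansion in 5 and 2; the whole sum is a single power.


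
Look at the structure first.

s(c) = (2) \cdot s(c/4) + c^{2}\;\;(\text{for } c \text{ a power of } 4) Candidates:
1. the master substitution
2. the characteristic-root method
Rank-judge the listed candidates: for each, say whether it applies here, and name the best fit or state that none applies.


Method: the master substitution — treat m = log base 4 of c as the new clock: one recursion step advances m by one while c scales by 4.
- the master substitution: applies; the problem has the shape this method handles.
- the characteristic-root method: the recursion divides its index rather than shifting it — outside the constant-shift family the root method covers.


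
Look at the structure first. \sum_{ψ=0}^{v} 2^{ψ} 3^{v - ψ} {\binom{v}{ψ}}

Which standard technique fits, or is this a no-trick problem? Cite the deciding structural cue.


Best approach: the binomial theorem — {\binom{v}{ψ}} weighting matched powers of 2 and 3 is the expanded form of (2 + 3)^v — fold it back up.


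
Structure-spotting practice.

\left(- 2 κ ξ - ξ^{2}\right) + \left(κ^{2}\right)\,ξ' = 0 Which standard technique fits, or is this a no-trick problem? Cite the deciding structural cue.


Best approach: the homogeneous substitution — the slope's numerator and denominator share total degree; set v = ξ/κ and the equation drops to separable form. A Bernoulli rewrite works here as the equation stands — the homogeneous substitution is the more immediate reading.


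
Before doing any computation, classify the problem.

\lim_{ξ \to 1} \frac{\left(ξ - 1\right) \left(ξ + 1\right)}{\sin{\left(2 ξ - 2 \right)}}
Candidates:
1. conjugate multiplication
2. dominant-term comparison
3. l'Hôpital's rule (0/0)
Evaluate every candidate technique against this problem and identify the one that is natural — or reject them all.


Method: l'Hôpital's rule (0/0) — numerator and denominator both vanish at 1 — a genuine 0/0 form, which is exactly when l'Hôpital applies. Known elementary limits would finish this too — the rule just bypasses the case analysis.
- conjugate multiplication: no divergent radical difference is present for a conjugate pair to cancel.
- dominant-term comparison — this is not a rational comparison of growth rates at infinity.
- l'Hôpital's rule (0/0) — yes, a natural case for it.
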